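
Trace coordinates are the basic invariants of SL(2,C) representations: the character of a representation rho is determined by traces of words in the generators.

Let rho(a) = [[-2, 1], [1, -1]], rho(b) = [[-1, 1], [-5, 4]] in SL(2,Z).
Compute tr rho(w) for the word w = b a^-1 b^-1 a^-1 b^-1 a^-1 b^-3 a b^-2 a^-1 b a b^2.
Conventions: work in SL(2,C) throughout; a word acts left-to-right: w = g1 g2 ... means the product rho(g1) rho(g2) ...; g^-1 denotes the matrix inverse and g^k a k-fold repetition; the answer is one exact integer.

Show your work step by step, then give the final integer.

242019

rho(b) = [[-1, 1], [-5, 4]]
... * rho(a^-1) = [[-1, -1], [-1, -2]]  ->  [[0, -1], [1, -3]]
... * rho(b^-1) = [[4, -1], [5, -1]]  ->  [[-5, 1], [-11, 2]]
... * rho(a^-1) = [[-1, -1], [-1, -2]]  ->  [[4, 3], [9, 7]]
... * rho(b^-1) = [[4, -1], [5, -1]]  ->  [[31, -7], [71, -16]]
... * rho(a^-1) = [[-1, -1], [-1, -2]]  ->  [[-24, -17], [-55, -39]]
... * rho(b^-1) = [[4, -1], [5, -1]]  ->  [[-181, 41], [-415, 94]]
... * rho(b^-1) = [[4, -1], [5, -1]]  ->  [[-519, 140], [-1190, 321]]
... * rho(b^-1) = [[4, -1], [5, -1]]  ->  [[-1376, 379], [-3155, 869]]
... * rho(a) = [[-2, 1], [1, -1]]  ->  [[3131, -1755], [7179, -4024]]
... * rho(b^-1) = [[4, -1], [5, -1]]  ->  [[3749, -1376], [8596, -3155]]
... * rho(b^-1) = [[4, -1], [5, -1]]  ->  [[8116, -2373], [18609, -5441]]
... * rho(a^-1) = [[-1, -1], [-1, -2]]  ->  [[-5743, -3370], [-13168, -7727]]
... * rho(b) = [[-1, 1], [-5, 4]]  ->  [[22593, -19223], [51803, -44076]]
... * rho(a) = [[-2, 1], [1, -1]]  ->  [[-64409, 41816], [-147682, 95879]]
... * rho(b) = [[-1, 1], [-5, 4]]  ->  [[-144671, 102855], [-331713, 235834]]
... * rho(b) = [[-1, 1], [-5, 4]]  ->  [[-369604, 266749], [-847457, 611623]]
tr = -369604 + 611623 = 242019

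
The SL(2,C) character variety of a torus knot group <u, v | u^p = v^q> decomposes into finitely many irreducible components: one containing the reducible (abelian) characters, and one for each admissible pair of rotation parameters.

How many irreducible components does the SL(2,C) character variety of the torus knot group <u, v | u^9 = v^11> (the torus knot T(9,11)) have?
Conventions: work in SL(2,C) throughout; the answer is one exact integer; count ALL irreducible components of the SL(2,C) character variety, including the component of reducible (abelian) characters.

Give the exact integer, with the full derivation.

41

In the torus knot group T(9,11), u^9 = v^11 is central, so an irreducible representation sends it to +I or -I (Schur).
On an irreducible component, tr(u) is locked at 2*cos(pi*alpha/9) for some alpha in 1..8, and tr(v) at 2*cos(pi*beta/11) for some beta in 1..10.
Consistency of u^9 = (-1)^alpha I with v^11 = (-1)^beta I forces alpha = beta (mod 2).
Counting: 4 odd alphas x 5 odd betas + 4 even alphas x 5 even betas = 20 + 20 = 40.
components with irreducible characters: 40; plus the single component of reducible (abelian) characters: total 41.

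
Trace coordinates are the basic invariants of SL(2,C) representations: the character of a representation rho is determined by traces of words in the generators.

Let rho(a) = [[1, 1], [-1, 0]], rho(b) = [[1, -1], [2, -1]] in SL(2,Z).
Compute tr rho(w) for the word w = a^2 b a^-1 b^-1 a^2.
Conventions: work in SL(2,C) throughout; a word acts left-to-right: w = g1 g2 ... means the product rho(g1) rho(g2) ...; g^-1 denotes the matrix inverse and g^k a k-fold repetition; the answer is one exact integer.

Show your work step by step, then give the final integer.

rho(a) = [[1, 1], [-1, 0]]
... * rho(a) = [[1, 1], [-1, 0]]  ->  [[0, 1], [-1, -1]]
... * rho(b) = [[1, -1], [2, -1]]  ->  [[2, -1], [-3, 2]]
... * rho(a^-1) = [[0, -1], [1, 1]]  ->  [[-1, -3], [2, 5]]
... * rho(b^-1) = [[-1, 1], [-2, 1]]  ->  [[7, -4], [-12, 7]]
... * rho(a) = [[1, 1], [-1, 0]]  ->  [[11, 7], [-19, -12]]
... * rho(a) = [[1, 1], [-1, 0]]  ->  [[4, 11], [-7, -19]]
tr = 4 + -19 = -15

-15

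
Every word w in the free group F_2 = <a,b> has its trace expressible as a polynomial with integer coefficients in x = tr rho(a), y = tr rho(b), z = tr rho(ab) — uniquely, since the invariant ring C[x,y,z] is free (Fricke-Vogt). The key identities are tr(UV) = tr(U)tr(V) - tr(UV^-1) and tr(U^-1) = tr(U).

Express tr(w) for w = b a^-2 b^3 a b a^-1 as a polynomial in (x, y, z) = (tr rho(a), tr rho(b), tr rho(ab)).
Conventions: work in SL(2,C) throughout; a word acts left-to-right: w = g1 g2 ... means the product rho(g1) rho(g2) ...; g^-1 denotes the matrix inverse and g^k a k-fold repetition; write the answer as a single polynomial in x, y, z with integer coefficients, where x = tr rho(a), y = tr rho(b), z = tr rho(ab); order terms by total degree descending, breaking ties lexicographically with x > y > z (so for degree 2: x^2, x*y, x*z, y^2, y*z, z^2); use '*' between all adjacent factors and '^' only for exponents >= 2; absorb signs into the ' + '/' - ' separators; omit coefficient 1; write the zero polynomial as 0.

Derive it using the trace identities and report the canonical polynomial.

tr(b a b) = tr(b)*tr(a b) - tr(a) = y*z - x
tr(b a b^2) = tr(b)*tr(b a b) - tr(b a) = y^2*z - x*y - z
tr(b^3 a b) = tr(b)*tr(b a b^2) - tr(b a b) = y^3*z - x*y^2 - 2*y*z + x
tr(b^3 a b^2) = tr(b)*tr(b^3 a b) - tr(b^3 a) = y^4*z - x*y^3 - 3*y^2*z + 2*x*y + z
tr(a b a b) = tr(b a)*tr(b a) - tr(1) = z^2 - 2
tr(a b a) = tr(a)*tr(b a) - tr(b) = x*z - y
tr(a b a b^2) = tr(b)*tr(a b a b) - tr(a b a) = y*z^2 - x*z - y
tr(a b^3 a b) = tr(b)*tr(a b a b^2) - tr(a b a b) = y^2*z^2 - x*y*z - y^2 - z^2 + 2
tr(a^2) = tr(a)*tr(a) - tr(1) = x^2 - 2
tr(a^2 b^2) = tr(b)*tr(a^2 b) - tr(a^2) = x*y*z - x^2 - y^2 + 2
tr(a b^3 a) = tr(b)*tr(a^2 b^2) - tr(a^2 b) = x*y^2*z - x^2*y - y^3 - x*z + 3*y
tr(b^3 a b^2 a) = tr(b)*tr(a b^3 a b) - tr(a b^3 a) = y^3*z^2 - 2*x*y^2*z + x^2*y - y*z^2 + x*z - y
tr(b a^-1 b^3 a b) = tr(b^3 a b^2)*tr(a) - tr(b^3 a b^2 a) = x*y^4*z - x^2*y^3 - y^3*z^2 - x*y^2*z + x^2*y + y*z^2 + y
tr(b^3 a b a b) = tr(b)*tr(b a b a b^2) - tr(b a b a b) = y^3*z^2 - x*y^2*z - y^3 - 2*y*z^2 + x*z + 3*y
tr(a b a b a b) = tr(a b a b)*tr(a b) - tr(b a) = z^3 - 3*z
tr(a b a b a) = tr(a)*tr(b a b a) - tr(b a b) = x*z^2 - y*z - x
tr(b a b a b a b) = tr(b)*tr(a b a b a b) - tr(a b a b a) = y*z^3 - x*z^2 - 2*y*z + x
tr(b^3 a b a b a) = tr(b)*tr(b a b a b a b) - tr(b a b a b a) = y^2*z^3 - x*y*z^2 - 2*y^2*z - z^3 + x*y + 3*z
tr(b a^-1 b^3 a b a) = tr(b^3 a b a b)*tr(a) - tr(b^3 a b a b a) = x*y^3*z^2 - x^2*y^2*z - y^2*z^3 - x*y^3 - x*y*z^2 + x^2*z + 2*y^2*z + z^3 + 2*x*y - 3*z
tr(b^3 a b a^-1 b a^-1) = tr(b a^-1 b^3 a b)*tr(a) - tr(b a^-1 b^3 a b a) = x^2*y^4*z - x^3*y^3 - 2*x*y^3*z^2 + y^2*z^3 + x^3*y + x*y^3 + 2*x*y*z^2 - x^2*z - 2*y^2*z - z^3 - x*y + 3*z
tr(b^3 a b a^-1 b) = tr(b^4 a b)*tr(a) - tr(b^4 a b a) = x*y^4*z - x^2*y^3 - y^3*z^2 - 2*x*y^2*z + 2*x^2*y + y^3 + 2*y*z^2 - 3*y
tr(b a^-2 b^3 a b a^-1) = tr(b^3 a b a^-1 b a^-1)*tr(a) - tr(b^3 a b a^-1 b) = x^3*y^4*z - x^4*y^3 - 2*x^2*y^3*z^2 - x*y^4*z + x*y^2*z^3 + x^4*y + 2*x^2*y^3 + 2*x^2*y*z^2 + y^3*z^2 - x^3*z - x*z^3 - 3*x^2*y - y^3 - 2*y*z^2 + 3*x*z + 3*y

x^3*y^4*z - x^4*y^3 - 2*x^2*y^3*z^2 - x*y^4*z + x*y^2*z^3 + x^4*y + 2*x^2*y^3 + 2*x^2*y*z^2 + y^3*z^2 - x^3*z - x*z^3 - 3*x^2*y - y^3 - 2*y*z^2 + 3*x*z + 3*y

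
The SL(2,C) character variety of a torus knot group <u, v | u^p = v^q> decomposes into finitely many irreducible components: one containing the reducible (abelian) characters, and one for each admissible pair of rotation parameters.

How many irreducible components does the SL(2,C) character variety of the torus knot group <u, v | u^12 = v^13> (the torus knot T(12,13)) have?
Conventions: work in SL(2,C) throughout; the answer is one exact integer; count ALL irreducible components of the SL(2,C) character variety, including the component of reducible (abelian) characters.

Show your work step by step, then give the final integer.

Gamma = < u, v | u^12 = v^13 > (torus knot T(12,13)); the central element u^12 = v^13 acts as +I or -I in any irreducible SL(2,C) representation.
So on each irreducible component the traces are pinned: tr(u) = 2*cos(pi*alpha/12) with 1 <= alpha <= 11, tr(v) = 2*cos(pi*beta/13) with 1 <= beta <= 12.
u^12 = (-1)^alpha I and v^13 = (-1)^beta I must agree, so alpha and beta have equal parity.
Counting: 6 odd alphas x 6 odd betas + 5 even alphas x 6 even betas = 36 + 30 = 66.
That is 66 components of irreducible characters, and with the reducible (abelian) component the total is 67.

67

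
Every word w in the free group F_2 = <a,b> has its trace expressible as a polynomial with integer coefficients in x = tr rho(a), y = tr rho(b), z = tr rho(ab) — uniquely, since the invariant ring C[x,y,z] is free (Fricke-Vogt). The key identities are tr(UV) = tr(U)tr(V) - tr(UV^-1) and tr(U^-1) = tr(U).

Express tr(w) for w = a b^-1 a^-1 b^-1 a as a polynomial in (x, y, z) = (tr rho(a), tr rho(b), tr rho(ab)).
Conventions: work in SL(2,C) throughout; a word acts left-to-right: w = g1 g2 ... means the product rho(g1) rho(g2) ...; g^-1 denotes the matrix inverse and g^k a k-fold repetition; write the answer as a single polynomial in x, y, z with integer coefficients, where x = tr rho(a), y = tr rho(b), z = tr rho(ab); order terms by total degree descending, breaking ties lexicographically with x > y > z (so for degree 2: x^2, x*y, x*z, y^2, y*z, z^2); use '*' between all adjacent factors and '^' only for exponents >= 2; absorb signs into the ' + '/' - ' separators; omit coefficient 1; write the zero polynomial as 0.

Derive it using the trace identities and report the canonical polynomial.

x^2*y*z - x^3 - x*z^2 - y*z + 3*x

trace(a b^-1) = trace(a)*trace(b) - trace(a b) = x*y - z
trace(b^2 a) = trace(b)*trace(a b) - trace(a) = y*z - x
trace(b^2) = trace(b)*trace(b) - trace(1) = y^2 - 2
trace(b a^2 b) = trace(a)*trace(b^2 a) - trace(b^2) = x*y*z - x^2 - y^2 + 2
trace(b a b a) = trace(b a)*trace(b a) - trace(1) = z^2 - 2
so trace(b a^2 b a) = trace(a)*trace(b a b a) - trace(b a b) = x*z^2 - y*z - x
trace(a^-1 b a^2 b) = trace(b a^2 b)*trace(a) - trace(b a^2 b a) = x^2*y*z - x^3 - x*y^2 - x*z^2 + y*z + 3*x
trace(a^2 b^-1 a^-1 b) = trace(a^-1 b a^2)*trace(b) - trace(a^-1 b a^2 b) = -x^2*y*z + x^3 + x*y^2 + x*z^2 - 3*x
trace(a b^-1 a^-1 b^-1 a) = trace(a^2 b^-1 a^-1)*trace(b) - trace(a^2 b^-1 a^-1 b) = x^2*y*z - x^3 - x*z^2 - y*z + 3*x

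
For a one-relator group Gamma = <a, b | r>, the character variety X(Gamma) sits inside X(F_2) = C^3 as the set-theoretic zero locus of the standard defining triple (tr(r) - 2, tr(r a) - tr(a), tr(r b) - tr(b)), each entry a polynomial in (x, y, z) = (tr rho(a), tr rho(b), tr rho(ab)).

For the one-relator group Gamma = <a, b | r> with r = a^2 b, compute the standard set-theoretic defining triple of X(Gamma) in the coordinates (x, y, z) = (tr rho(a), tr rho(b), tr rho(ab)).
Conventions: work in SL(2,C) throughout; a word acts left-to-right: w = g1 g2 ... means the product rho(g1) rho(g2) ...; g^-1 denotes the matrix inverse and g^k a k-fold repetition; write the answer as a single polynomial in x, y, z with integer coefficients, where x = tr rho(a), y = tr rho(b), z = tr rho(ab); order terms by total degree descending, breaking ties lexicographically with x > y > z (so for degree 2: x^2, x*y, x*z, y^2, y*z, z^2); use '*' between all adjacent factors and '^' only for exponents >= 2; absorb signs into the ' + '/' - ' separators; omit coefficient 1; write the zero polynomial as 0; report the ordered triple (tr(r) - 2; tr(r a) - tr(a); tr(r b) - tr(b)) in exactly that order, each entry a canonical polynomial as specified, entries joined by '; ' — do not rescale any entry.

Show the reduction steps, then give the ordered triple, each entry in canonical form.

x*z - y - 2; x^2*z - x*y - x - z; x*y*z - x^2 - y^2 - y + 2

tr(a^2 b) = tr(a) tr(b a) - tr(b) = x*z - y
tr(a^2 b a) = tr(a) tr(a b a) - tr(a b)  (reduce the a square) = x^2*z - x*y - z
apply: tr(a^2) = tr(a) tr(a) - tr(1)  (reduce the a square) = x^2 - 2
use: tr(a^2 b^2) = tr(b) tr(a^2 b) - tr(a^2)  (reduce the b square) = x*y*z - x^2 - y^2 + 2
assemble the triple (tr(r) - 2; tr(r a) - x; tr(r b) - y)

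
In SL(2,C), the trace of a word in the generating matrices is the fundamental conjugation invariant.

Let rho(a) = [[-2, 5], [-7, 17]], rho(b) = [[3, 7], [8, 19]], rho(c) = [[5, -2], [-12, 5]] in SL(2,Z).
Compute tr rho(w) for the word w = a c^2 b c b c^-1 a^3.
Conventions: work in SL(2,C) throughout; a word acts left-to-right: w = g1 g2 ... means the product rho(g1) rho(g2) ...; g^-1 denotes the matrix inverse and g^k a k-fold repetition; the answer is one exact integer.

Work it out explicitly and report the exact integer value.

rho(a) = [[-2, 5], [-7, 17]]
... * rho(c) = [[5, -2], [-12, 5]]  ->  [[-70, 29], [-239, 99]]
... * rho(c) = [[5, -2], [-12, 5]]  ->  [[-698, 285], [-2383, 973]]
... * rho(b) = [[3, 7], [8, 19]]  ->  [[186, 529], [635, 1806]]
... * rho(c) = [[5, -2], [-12, 5]]  ->  [[-5418, 2273], [-18497, 7760]]
... * rho(b) = [[3, 7], [8, 19]]  ->  [[1930, 5261], [6589, 17961]]
... * rho(c^-1) = [[5, 2], [12, 5]]  ->  [[72782, 30165], [248477, 102983]]
... * rho(a) = [[-2, 5], [-7, 17]]  ->  [[-356719, 876715], [-1217835, 2993096]]
... * rho(a) = [[-2, 5], [-7, 17]]  ->  [[-5423567, 13120560], [-18516002, 44793457]]
... * rho(a) = [[-2, 5], [-7, 17]]  ->  [[-80996786, 195931685], [-276522195, 668908759]]
tr = -80996786 + 668908759 = 587911973

587911973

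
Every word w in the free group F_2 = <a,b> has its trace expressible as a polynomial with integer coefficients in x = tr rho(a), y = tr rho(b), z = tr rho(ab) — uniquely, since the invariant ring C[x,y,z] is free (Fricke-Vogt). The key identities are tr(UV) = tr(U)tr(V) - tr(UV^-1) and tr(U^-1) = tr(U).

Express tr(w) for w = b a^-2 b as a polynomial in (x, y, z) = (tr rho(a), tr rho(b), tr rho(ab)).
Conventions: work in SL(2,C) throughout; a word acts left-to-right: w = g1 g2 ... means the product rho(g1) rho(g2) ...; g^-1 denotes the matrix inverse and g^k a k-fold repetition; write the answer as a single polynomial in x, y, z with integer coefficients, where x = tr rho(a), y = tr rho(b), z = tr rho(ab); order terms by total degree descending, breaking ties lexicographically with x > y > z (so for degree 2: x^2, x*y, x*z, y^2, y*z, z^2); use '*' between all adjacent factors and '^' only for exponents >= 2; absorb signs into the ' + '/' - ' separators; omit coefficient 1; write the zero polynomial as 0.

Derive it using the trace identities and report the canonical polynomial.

trace(b^2) = trace(b) trace(b) - trace(1) = y^2 - 2
trace(b^2 a) = trace(b) trace(a b) - trace(a) = y*z - x
trace(b^2 a^-1) = trace(b^2) trace(a) - trace(b^2 a) = x*y^2 - y*z - x
trace(b a^-2 b) = trace(b^2 a^-1) trace(a) - trace(b^2) = x^2*y^2 - x*y*z - x^2 - y^2 + 2

x^2*y^2 - x*y*z - x^2 - y^2 + 2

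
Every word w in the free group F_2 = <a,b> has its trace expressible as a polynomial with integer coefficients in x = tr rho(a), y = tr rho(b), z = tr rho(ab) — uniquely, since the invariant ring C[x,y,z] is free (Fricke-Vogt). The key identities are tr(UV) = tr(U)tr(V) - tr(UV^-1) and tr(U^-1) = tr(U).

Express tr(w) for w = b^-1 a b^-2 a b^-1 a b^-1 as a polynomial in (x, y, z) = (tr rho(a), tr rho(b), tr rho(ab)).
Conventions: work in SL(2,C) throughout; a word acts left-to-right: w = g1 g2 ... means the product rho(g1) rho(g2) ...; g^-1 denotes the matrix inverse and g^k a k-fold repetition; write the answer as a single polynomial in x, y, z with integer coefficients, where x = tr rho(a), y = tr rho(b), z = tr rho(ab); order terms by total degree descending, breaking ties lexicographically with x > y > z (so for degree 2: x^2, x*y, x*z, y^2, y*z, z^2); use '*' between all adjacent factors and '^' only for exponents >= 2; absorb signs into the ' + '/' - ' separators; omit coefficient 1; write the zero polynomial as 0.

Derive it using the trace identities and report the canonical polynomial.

x^3*y^5 - 3*x^2*y^4*z - 2*x^3*y^3 + 3*x*y^3*z^2 + 4*x^2*y^2*z - y^2*z^3 + x^3*y - x*y^3 - 2*x*y*z^2 - x^2*z + y^2*z + z

tr(a^2) = tr(a)*tr(a) - tr(1) = x^2 - 2
tr(a^3) = tr(a)*tr(a^2) - tr(a) = x^3 - 3*x
apply: tr(a b a) = tr(a)*tr(b a) - tr(b) = x*z - y
use: tr(a^3 b) = tr(a)*tr(a b a) - tr(a b) = x^2*z - x*y - z
apply: tr(a b^-1 a^2) = tr(a^3)*tr(b) - tr(a^3 b) = x^3*y - x^2*z - 2*x*y + z
apply: tr(b a b a) = tr(b a)*tr(b a) - tr(1) = z^2 - 2
apply: tr(b a b) = tr(b)*tr(a b) - tr(a) = y*z - x
tr(a^2 b a b) = tr(a)*tr(b a b a) - tr(b a b) = x*z^2 - y*z - x
tr(a b^-1 a^2 b) = tr(a^2 b a)*tr(b) - tr(a^2 b a b) = x^2*y*z - x*y^2 - x*z^2 + x
tr(a^2 b^-1 a b^-1) = tr(a b^-1 a^2)*tr(b) - tr(a b^-1 a^2 b) = x^3*y^2 - 2*x^2*y*z - x*y^2 + x*z^2 + y*z - x
apply: tr(b^-1 a b^-2 a^2) = tr(a^2 b^-1 a b^-1)*tr(b) - tr(a^2 b^-1 a) = x^3*y^3 - 2*x^2*y^2*z - x^3*y - x*y^3 + x*y*z^2 + x^2*z + y^2*z + x*y - z
apply: tr(a b^-2 a^2) = tr(b^-1 a^3)*tr(b) - tr(b^-1 a^3 b) = x^3*y^2 - x^2*y*z - x^3 - 2*x*y^2 + y*z + 3*x
apply: tr(a b^-2 a b^-2 a) = tr(b^-1 a b^-2 a^2)*tr(b) - tr(b^-1 a b^-2 a^2 b) = x^3*y^4 - 2*x^2*y^3*z - 2*x^3*y^2 - x*y^4 + x*y^2*z^2 + 2*x^2*y*z + y^3*z + x^3 + 3*x*y^2 - 2*y*z - 3*x
tr(b^-1 a b a^2) = tr(a b a^2)*tr(b) - tr(a b a^2 b) = x^2*y*z - x*y^2 - x*z^2 + x
tr(a b^-2 a b a) = tr(b^-1 a b a^2)*tr(b) - tr(b^-1 a b a^2 b) = x^2*y^2*z - x*y^3 - x*y*z^2 - x^2*z + 2*x*y + z
tr(a b a b a b) = tr(b a b a)*tr(b a) - tr(a b) = z^3 - 3*z
apply: tr(a b a b a b^-1) = tr(a b a b a)*tr(b) - tr(a b a b a b) = x*y*z^2 - y^2*z - z^3 - x*y + 3*z
apply: tr(a b^-2 a b a b) = tr(a b a b a b^-1)*tr(b) - tr(a b a b a) = x*y^2*z^2 - y^3*z - y*z^3 - x*y^2 - x*z^2 + 4*y*z + x
apply: tr(a b^-2 a b a b^-1) = tr(a b^-2 a b a)*tr(b) - tr(a b^-2 a b a b) = x^2*y^3*z - x*y^4 - 2*x*y^2*z^2 - x^2*y*z + y^3*z + y*z^3 + 3*x*y^2 + x*z^2 - 3*y*z - x
tr(a b^-2 a b^-2 a b) = tr(a b^-2 a b a b^-1)*tr(b) - tr(a b^-2 a b a) = x^2*y^4*z - x*y^5 - 2*x*y^3*z^2 - 2*x^2*y^2*z + y^4*z + y^2*z^3 + 4*x*y^3 + 2*x*y*z^2 + x^2*z - 3*y^2*z - 3*x*y - z
apply: tr(b^-1 a b^-2 a b^-1 a b^-1) = tr(a b^-2 a b^-2 a)*tr(b) - tr(a b^-2 a b^-2 a b) = x^3*y^5 - 3*x^2*y^4*z - 2*x^3*y^3 + 3*x*y^3*z^2 + 4*x^2*y^2*z - y^2*z^3 + x^3*y - x*y^3 - 2*x*y*z^2 - x^2*z + y^2*z + z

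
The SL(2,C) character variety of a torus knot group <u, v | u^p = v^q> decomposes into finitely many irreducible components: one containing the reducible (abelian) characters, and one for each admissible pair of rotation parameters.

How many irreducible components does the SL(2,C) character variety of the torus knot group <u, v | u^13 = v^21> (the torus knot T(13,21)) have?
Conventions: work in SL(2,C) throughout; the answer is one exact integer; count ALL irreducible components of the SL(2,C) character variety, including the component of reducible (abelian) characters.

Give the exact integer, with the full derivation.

Gamma = < u, v | u^13 = v^21 > (torus knot T(13,21)); the central element u^13 = v^21 acts as +I or -I in any irreducible SL(2,C) representation.
This locks tr(u) to 2*cos(pi*alpha/13), alpha in 1..12, and tr(v) to 2*cos(pi*beta/21), beta in 1..20, on each component of irreducible characters.
u^13 = (-1)^alpha I and v^21 = (-1)^beta I must agree, so alpha and beta have equal parity.
count pairs: odd alpha (6 choices) x odd beta (10), plus even alpha (6) x even beta (10): 6*10 + 6*10 = 120.
Total: 120 irreducible-character components + 1 reducible (abelian) component = 121.

121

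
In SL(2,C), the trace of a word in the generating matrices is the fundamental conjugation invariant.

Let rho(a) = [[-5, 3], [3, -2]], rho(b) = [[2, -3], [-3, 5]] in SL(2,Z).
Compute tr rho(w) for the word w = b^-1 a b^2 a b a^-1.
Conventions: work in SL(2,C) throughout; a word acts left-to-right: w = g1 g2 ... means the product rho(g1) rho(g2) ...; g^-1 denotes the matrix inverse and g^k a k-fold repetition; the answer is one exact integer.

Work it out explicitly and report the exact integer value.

rho(b^-1) = [[5, 3], [3, 2]]
... * rho(a) = [[-5, 3], [3, -2]]  ->  [[-16, 9], [-9, 5]]
... * rho(b) = [[2, -3], [-3, 5]]  ->  [[-59, 93], [-33, 52]]
... * rho(b) = [[2, -3], [-3, 5]]  ->  [[-397, 642], [-222, 359]]
... * rho(a) = [[-5, 3], [3, -2]]  ->  [[3911, -2475], [2187, -1384]]
... * rho(b) = [[2, -3], [-3, 5]]  ->  [[15247, -24108], [8526, -13481]]
... * rho(a^-1) = [[-2, -3], [-3, -5]]  ->  [[41830, 74799], [23391, 41827]]
tr = 41830 + 41827 = 83657

83657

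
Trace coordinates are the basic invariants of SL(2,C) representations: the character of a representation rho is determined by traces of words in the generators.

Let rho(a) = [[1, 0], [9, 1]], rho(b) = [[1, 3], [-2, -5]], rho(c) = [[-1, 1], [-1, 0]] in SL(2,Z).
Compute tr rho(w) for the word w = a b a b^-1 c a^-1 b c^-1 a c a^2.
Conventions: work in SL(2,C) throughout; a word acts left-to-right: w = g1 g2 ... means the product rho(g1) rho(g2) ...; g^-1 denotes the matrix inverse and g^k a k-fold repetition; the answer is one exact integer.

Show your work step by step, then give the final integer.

-1322880

rho(a) = [[1, 0], [9, 1]]
... * rho(b) = [[1, 3], [-2, -5]]  ->  [[1, 3], [7, 22]]
... * rho(a) = [[1, 0], [9, 1]]  ->  [[28, 3], [205, 22]]
... * rho(b^-1) = [[-5, -3], [2, 1]]  ->  [[-134, -81], [-981, -593]]
... * rho(c) = [[-1, 1], [-1, 0]]  ->  [[215, -134], [1574, -981]]
... * rho(a^-1) = [[1, 0], [-9, 1]]  ->  [[1421, -134], [10403, -981]]
... * rho(b) = [[1, 3], [-2, -5]]  ->  [[1689, 4933], [12365, 36114]]
... * rho(c^-1) = [[0, -1], [1, -1]]  ->  [[4933, -6622], [36114, -48479]]
... * rho(a) = [[1, 0], [9, 1]]  ->  [[-54665, -6622], [-400197, -48479]]
... * rho(c) = [[-1, 1], [-1, 0]]  ->  [[61287, -54665], [448676, -400197]]
... * rho(a) = [[1, 0], [9, 1]]  ->  [[-430698, -54665], [-3153097, -400197]]
... * rho(a) = [[1, 0], [9, 1]]  ->  [[-922683, -54665], [-6754870, -400197]]
tr = -922683 + -400197 = -1322880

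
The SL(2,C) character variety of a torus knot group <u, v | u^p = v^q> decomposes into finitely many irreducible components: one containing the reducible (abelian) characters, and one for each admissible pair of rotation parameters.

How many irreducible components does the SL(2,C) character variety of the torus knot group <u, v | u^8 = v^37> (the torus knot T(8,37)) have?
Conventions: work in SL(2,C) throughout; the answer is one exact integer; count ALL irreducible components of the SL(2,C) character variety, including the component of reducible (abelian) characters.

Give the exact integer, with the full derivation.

127

Gamma = < u, v | u^8 = v^37 > (torus knot T(8,37)); the central element u^8 = v^37 acts as +I or -I in any irreducible SL(2,C) representation.
So on each irreducible component the traces are pinned: tr(u) = 2*cos(pi*alpha/8) with 1 <= alpha <= 7, tr(v) = 2*cos(pi*beta/37) with 1 <= beta <= 36.
u^8 = (-1)^alpha I and v^37 = (-1)^beta I must agree, so alpha and beta have equal parity.
count pairs: odd alpha (4 choices) x odd beta (18), plus even alpha (3) x even beta (18): 4*18 + 3*18 = 126.
That is 126 components of irreducible characters, and with the reducible (abelian) component the total is 127.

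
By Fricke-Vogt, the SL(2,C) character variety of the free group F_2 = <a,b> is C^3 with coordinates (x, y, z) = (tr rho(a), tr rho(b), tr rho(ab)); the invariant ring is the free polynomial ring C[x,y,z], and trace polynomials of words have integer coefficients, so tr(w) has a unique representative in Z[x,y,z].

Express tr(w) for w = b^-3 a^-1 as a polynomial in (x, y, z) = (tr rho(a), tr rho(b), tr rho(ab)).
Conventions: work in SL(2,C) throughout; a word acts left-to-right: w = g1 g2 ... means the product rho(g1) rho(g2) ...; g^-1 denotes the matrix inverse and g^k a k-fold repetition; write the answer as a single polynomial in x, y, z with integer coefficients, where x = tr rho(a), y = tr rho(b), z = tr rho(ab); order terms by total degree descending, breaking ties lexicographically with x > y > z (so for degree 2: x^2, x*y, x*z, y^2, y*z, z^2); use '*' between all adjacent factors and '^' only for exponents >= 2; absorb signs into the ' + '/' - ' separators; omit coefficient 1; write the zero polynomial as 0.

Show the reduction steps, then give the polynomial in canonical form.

y^2*z - x*y - z

trace(b^-1) = trace(b) = y
trace(b^-2) = trace(b^-1) * trace(b) - trace(1) = y^2 - 2
trace(a b^-1) = trace(a) * trace(b) - trace(a b) = x*y - z
trace(b^-2 a) = trace(a b^-1) * trace(b) - trace(a) = x*y^2 - y*z - x
trace(b^-1 a^-1 b^-1) = trace(b^-2) * trace(a) - trace(b^-2 a) = y*z - x
trace(b^-3 a^-1) = trace(b^-1 a^-1 b^-1) * trace(b) - trace(b^-1 a^-1) = y^2*z - x*y - z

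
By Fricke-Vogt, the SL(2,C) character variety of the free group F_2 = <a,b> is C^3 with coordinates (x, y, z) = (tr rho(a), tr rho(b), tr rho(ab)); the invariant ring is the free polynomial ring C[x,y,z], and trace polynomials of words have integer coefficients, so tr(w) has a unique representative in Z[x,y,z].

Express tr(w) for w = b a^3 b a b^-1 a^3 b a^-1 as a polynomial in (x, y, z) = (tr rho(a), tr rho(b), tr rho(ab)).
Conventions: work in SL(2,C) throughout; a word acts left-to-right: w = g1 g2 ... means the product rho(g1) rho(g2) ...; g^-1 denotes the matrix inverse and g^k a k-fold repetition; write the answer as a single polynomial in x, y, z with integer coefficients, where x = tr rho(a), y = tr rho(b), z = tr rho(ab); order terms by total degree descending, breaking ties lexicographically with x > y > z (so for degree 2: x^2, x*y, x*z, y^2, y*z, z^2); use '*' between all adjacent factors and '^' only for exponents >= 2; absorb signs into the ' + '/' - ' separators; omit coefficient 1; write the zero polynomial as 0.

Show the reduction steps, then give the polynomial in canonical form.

x^6*y^2*z^2 - x^7*y*z - 2*x^5*y^3*z - 2*x^5*y*z^3 + x^6*y^2 + x^6*z^2 + x^4*y^4 + x^4*y^2*z^2 + x^4*z^4 + 6*x^5*y*z + 2*x^3*y^3*z + 3*x^3*y*z^3 - x^6 - 6*x^4*y^2 - 6*x^4*z^2 - x^2*y^4 - 3*x^2*y^2*z^2 - 2*x^2*z^4 - 8*x^3*y*z - x*y*z^3 + 6*x^4 + 7*x^2*y^2 + 9*x^2*z^2 + y^2*z^2 + z^4 + 3*x*y*z - 9*x^2 - y^2 - 4*z^2 + 2

tr(a b a b) = tr(a b) tr(a b) - tr(1)   [split at a repeated a] = z^2 - 2
next, tr(a b a) = tr(a) tr(b a) - tr(b)   [square of a] = x*z - y
and tr(b^2 a b a) = tr(b) tr(a b a b) - tr(a b a)   [square of b] = y*z^2 - x*z - y
tr(a b^2) = tr(b) tr(a b) - tr(a)   [square of b] = y*z - x
tr(b^2 a b) = tr(b) tr(a b^2) - tr(a b)   [square of b] = y^2*z - x*y - z
and tr(b a^2 b^2 a) = tr(a) tr(b^2 a b a) - tr(b^2 a b)   [square of a] = x*y*z^2 - x^2*z - y^2*z + z
tr(a^2) = tr(a) tr(a) - tr(1)   [square of a] = x^2 - 2
tr(b a^2 b) = tr(b) tr(a^2 b) - tr(a^2)   [square of b] = x*y*z - x^2 - y^2 + 2
next, tr(b a^2 b^2) = tr(b) tr(b a^2 b) - tr(b a^2)   [square of b] = x*y^2*z - x^2*y - y^3 - x*z + 3*y
tr(a b^2 a^2 b a) = tr(a) tr(b a^2 b^2 a) - tr(b a^2 b^2)   [square of a] = x^2*y*z^2 - x^3*z - 2*x*y^2*z + x^2*y + y^3 + 2*x*z - 3*y
next, tr(a b^2 a^2 b) = tr(a) tr(b a b^2 a) - tr(b a b^2)   [square of a] = x*y*z^2 - x^2*z - y^2*z + z
and tr(b^2 a^2 b a^3) = tr(a) tr(a b^2 a^2 b a) - tr(a b^2 a^2 b)   [square of a] = x^3*y*z^2 - x^4*z - 2*x^2*y^2*z + x^3*y + x*y^3 - x*y*z^2 + 3*x^2*z + y^2*z - 3*x*y - z
tr(a b a^4 b^2 a) = tr(a) tr(b^2 a^2 b a^3) - tr(b^2 a^2 b a^2)   [square of a] = x^4*y*z^2 - x^5*z - 2*x^3*y^2*z + x^4*y + x^2*y^3 - 2*x^2*y*z^2 + 4*x^3*z + 3*x*y^2*z - 4*x^2*y - y^3 - 3*x*z + 3*y
and tr(a b a b a) = tr(a) tr(b a b a) - tr(b a b)   [square of a] = x*z^2 - y*z - x
tr(b a b a^3) = tr(a) tr(a b a b a) - tr(a b a b)   [square of a] = x^2*z^2 - x*y*z - x^2 - z^2 + 2
tr(a b a^4 b) = tr(a) tr(b a b a^3) - tr(b a b a^2)   [square of a] = x^3*z^2 - x^2*y*z - x^3 - 2*x*z^2 + y*z + 3*x
tr(b a^3) = tr(a) tr(a b a) - tr(a b)   [square of a] = x^2*z - x*y - z
tr(a b a^3) = tr(a) tr(b a^3) - tr(b a^2)   [square of a] = x^3*z - x^2*y - 2*x*z + y
next, tr(a b a^4) = tr(a) tr(a b a^3) - tr(a b a^2)   [square of a] = x^4*z - x^3*y - 3*x^2*z + 2*x*y + z
tr(a b a^4 b^2) = tr(b) tr(a b a^4 b) - tr(a b a^4)   [square of b] = x^3*y*z^2 - x^4*z - x^2*y^2*z - 2*x*y*z^2 + 3*x^2*z + y^2*z + x*y - z
tr(b a^3 b a^4 b) = tr(a) tr(a b a^4 b^2 a) - tr(a b a^4 b^2)   [square of a] = x^5*y*z^2 - x^6*z - 2*x^4*y^2*z + x^5*y + x^3*y^3 - 3*x^3*y*z^2 + 5*x^4*z + 4*x^2*y^2*z - 4*x^3*y - x*y^3 + 2*x*y*z^2 - 6*x^2*z - y^2*z + 2*x*y + z
next, tr(b a b a b a) = tr(b a b a) tr(b a) - tr(a b)   [split at a repeated b] = z^3 - 3*z
tr(b a b a^2 b a) = tr(a) tr(b a b a b a) - tr(b a b a b)   [square of a] = x*z^3 - y*z^2 - 2*x*z + y
tr(a b a^2 b a b a) = tr(a) tr(b a b a^2 b a) - tr(b a b a^2 b)   [square of a] = x^2*z^3 - 2*x*y*z^2 - x^2*z + y^2*z + x*y - z
tr(b a b a^3 b a^2) = tr(a) tr(a b a^2 b a b a) - tr(a b a^2 b a b)   [square of a] = x^3*z^3 - 2*x^2*y*z^2 - x^3*z + x*y^2*z - x*z^3 + x^2*y + y*z^2 + x*z - y
tr(b a b a^3 b a) = tr(a) tr(b a b a b a^2) - tr(b a b a b a)   [square of a] = x^2*z^3 - x*y*z^2 - 2*x^2*z - z^3 + x*y + 3*z
tr(b a b a^3 b a^3) = tr(a) tr(b a b a^3 b a^2) - tr(b a b a^3 b a)   [square of a] = x^4*z^3 - 2*x^3*y*z^2 - x^4*z + x^2*y^2*z - 2*x^2*z^3 + x^3*y + 2*x*y*z^2 + 3*x^2*z + z^3 - 2*x*y - 3*z
and tr(b a^3 b a^4 b a) = tr(a) tr(b a b a^3 b a^3) - tr(b a b a^3 b a^2)   [square of a] = x^5*z^3 - 2*x^4*y*z^2 - x^5*z + x^3*y^2*z - 3*x^3*z^3 + x^4*y + 4*x^2*y*z^2 + 4*x^3*z - x*y^2*z + 2*x*z^3 - 3*x^2*y - y*z^2 - 4*x*z + y
tr(a^3 b a^-1 b a^3 b a) = tr(b a^3 b a^4 b) tr(a) - tr(b a^3 b a^4 b a)   [inverse elimination on a] = x^6*y*z^2 - x^7*z - 2*x^5*y^2*z - x^5*z^3 + x^6*y + x^4*y^3 - x^4*y*z^2 + 6*x^5*z + 3*x^3*y^2*z + 3*x^3*z^3 - 5*x^4*y - x^2*y^3 - 2*x^2*y*z^2 - 10*x^3*z - 2*x*z^3 + 5*x^2*y + y*z^2 + 5*x*z - y
and tr(b a b a^5) = tr(a) tr(a b a b a^3) - tr(a b a b a^2)   [square of a] = x^4*z^2 - x^3*y*z - x^4 - 3*x^2*z^2 + 2*x*y*z + 4*x^2 + z^2 - 2
tr(a^3 b a b a^3) = tr(a) tr(b a b a^5) - tr(b a b a^4)   [square of a] = x^5*z^2 - x^4*y*z - x^5 - 4*x^3*z^2 + 3*x^2*y*z + 5*x^3 + 3*x*z^2 - y*z - 5*x
tr(b a^3 b a b a^3 b) = tr(b) tr(a^3 b a b a^3 b) - tr(a^3 b a b a^3)   [square of b] = x^4*y*z^3 - x^5*z^2 - 2*x^3*y^2*z^2 + x^2*y^3*z - 2*x^2*y*z^3 + x^5 + x^3*y^2 + 4*x^3*z^2 + 2*x*y^2*z^2 + y*z^3 - 5*x^3 - 2*x*y^2 - 3*x*z^2 - 2*y*z + 5*x
next, tr(b a b a b a b a) = tr(b a b a b a) tr(b a) - tr(a b a b)   [split at a repeated b] = z^4 - 4*z^2 + 2
and tr(b a b a b a b) = tr(b) tr(a b a b a b) - tr(a b a b a)   [square of b] = y*z^3 - x*z^2 - 2*y*z + x
and tr(b a b a^2 b a b a) = tr(a) tr(b a b a b a b a) - tr(b a b a b a b)   [square of a] = x*z^4 - y*z^3 - 3*x*z^2 + 2*y*z + x
tr(a b a^2 b a) = tr(a) tr(b a^2 b a) - tr(b a^2 b)   [square of a] = x^2*z^2 - 2*x*y*z + y^2 - 2
and tr(b a b a^2 b a b) = tr(b) tr(a b a^2 b a b) - tr(a b a^2 b a)   [square of b] = x*y*z^3 - x^2*z^2 - y^2*z^2 + 2
tr(a b a b a^2 b a b a) = tr(a) tr(b a b a^2 b a b a) - tr(b a b a^2 b a b)   [square of a] = x^2*z^4 - 2*x*y*z^3 - 2*x^2*z^2 + y^2*z^2 + 2*x*y*z + x^2 - 2
tr(a b a b a^3 b a b a) = tr(a) tr(a b a b a^2 b a b a) - tr(a b a b a^2 b a b)   [square of a] = x^3*z^4 - 2*x^2*y*z^3 - 2*x^3*z^2 + x*y^2*z^2 - x*z^4 + 2*x^2*y*z + y*z^3 + x^3 + 3*x*z^2 - 2*y*z - 3*x
tr(a b a b a^3 b a b) = tr(a) tr(b a b a b a b a^2) - tr(b a b a b a b a)   [square of a] = x^2*z^4 - x*y*z^3 - 3*x^2*z^2 - z^4 + 2*x*y*z + x^2 + 4*z^2 - 2
tr(b a^3 b a b a^3 b a) = tr(a) tr(a b a b a^3 b a b a) - tr(a b a b a^3 b a b)   [square of a] = x^4*z^4 - 2*x^3*y*z^3 - 2*x^4*z^2 + x^2*y^2*z^2 - 2*x^2*z^4 + 2*x^3*y*z + 2*x*y*z^3 + x^4 + 6*x^2*z^2 + z^4 - 4*x*y*z - 4*x^2 - 4*z^2 + 2
tr(a^3 b a^-1 b a^3 b a b) = tr(b a^3 b a b a^3 b) tr(a) - tr(b a^3 b a b a^3 b a)   [inverse elimination on a] = x^5*y*z^3 - x^6*z^2 - 2*x^4*y^2*z^2 - x^4*z^4 + x^3*y^3*z + x^6 + x^4*y^2 + 6*x^4*z^2 + x^2*y^2*z^2 + 2*x^2*z^4 - 2*x^3*y*z - x*y*z^3 - 6*x^4 - 2*x^2*y^2 - 9*x^2*z^2 - z^4 + 2*x*y*z + 9*x^2 + 4*z^2 - 2
and tr(b a^3 b a b^-1 a^3 b a^-1) = tr(a^3 b a^-1 b a^3 b a) tr(b) - tr(a^3 b a^-1 b a^3 b a b)   [inverse elimination on b] = x^6*y^2*z^2 - x^7*y*z - 2*x^5*y^3*z - 2*x^5*y*z^3 + x^6*y^2 + x^6*z^2 + x^4*y^4 + x^4*y^2*z^2 + x^4*z^4 + 6*x^5*y*z + 2*x^3*y^3*z + 3*x^3*y*z^3 - x^6 - 6*x^4*y^2 - 6*x^4*z^2 - x^2*y^4 - 3*x^2*y^2*z^2 - 2*x^2*z^4 - 8*x^3*y*z - x*y*z^3 + 6*x^4 + 7*x^2*y^2 + 9*x^2*z^2 + y^2*z^2 + z^4 + 3*x*y*z - 9*x^2 - y^2 - 4*z^2 + 2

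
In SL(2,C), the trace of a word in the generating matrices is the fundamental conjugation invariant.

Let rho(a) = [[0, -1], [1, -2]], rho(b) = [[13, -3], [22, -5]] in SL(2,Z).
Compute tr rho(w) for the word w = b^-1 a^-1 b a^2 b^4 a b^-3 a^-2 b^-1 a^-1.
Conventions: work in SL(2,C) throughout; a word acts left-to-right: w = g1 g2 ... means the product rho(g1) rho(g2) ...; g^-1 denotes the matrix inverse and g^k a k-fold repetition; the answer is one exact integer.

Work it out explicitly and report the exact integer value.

rho(b^-1) = [[-5, 3], [-22, 13]]
... * rho(a^-1) = [[-2, 1], [-1, 0]]  ->  [[7, -5], [31, -22]]
... * rho(b) = [[13, -3], [22, -5]]  ->  [[-19, 4], [-81, 17]]
... * rho(a) = [[0, -1], [1, -2]]  ->  [[4, 11], [17, 47]]
... * rho(a) = [[0, -1], [1, -2]]  ->  [[11, -26], [47, -111]]
... * rho(b) = [[13, -3], [22, -5]]  ->  [[-429, 97], [-1831, 414]]
... * rho(b) = [[13, -3], [22, -5]]  ->  [[-3443, 802], [-14695, 3423]]
... * rho(b) = [[13, -3], [22, -5]]  ->  [[-27115, 6319], [-115729, 26970]]
... * rho(b) = [[13, -3], [22, -5]]  ->  [[-213477, 49750], [-911137, 212337]]
... * rho(a) = [[0, -1], [1, -2]]  ->  [[49750, 113977], [212337, 486463]]
... * rho(b^-1) = [[-5, 3], [-22, 13]]  ->  [[-2756244, 1630951], [-11763871, 6961030]]
... * rho(b^-1) = [[-5, 3], [-22, 13]]  ->  [[-22099702, 12933631], [-94323305, 55201777]]
... * rho(b^-1) = [[-5, 3], [-22, 13]]  ->  [[-174041372, 101838097], [-742822569, 434653186]]
... * rho(a^-1) = [[-2, 1], [-1, 0]]  ->  [[246244647, -174041372], [1050991952, -742822569]]
... * rho(a^-1) = [[-2, 1], [-1, 0]]  ->  [[-318447922, 246244647], [-1359161335, 1050991952]]
... * rho(b^-1) = [[-5, 3], [-22, 13]]  ->  [[-3825142624, 2245836645], [-16326016269, 9585411371]]
... * rho(a^-1) = [[-2, 1], [-1, 0]]  ->  [[5404448603, -3825142624], [23066621167, -16326016269]]
tr = 5404448603 + -16326016269 = -10921567666

-10921567666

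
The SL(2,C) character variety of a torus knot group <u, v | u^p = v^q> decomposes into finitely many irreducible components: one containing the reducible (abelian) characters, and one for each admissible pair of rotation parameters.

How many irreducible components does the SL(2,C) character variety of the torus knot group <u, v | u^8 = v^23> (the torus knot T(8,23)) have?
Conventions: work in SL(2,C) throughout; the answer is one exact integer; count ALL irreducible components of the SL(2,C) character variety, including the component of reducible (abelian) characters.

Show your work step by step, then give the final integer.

78

For T(8,23): irreducibility forces the central element u^8 = v^23 to one of +I, -I.
On an irreducible component, tr(u) is locked at 2*cos(pi*alpha/8) for some alpha in 1..7, and tr(v) at 2*cos(pi*beta/23) for some beta in 1..22.
u^8 = (-1)^alpha I and v^23 = (-1)^beta I must agree, so alpha and beta have equal parity.
count pairs: odd alpha (4 choices) x odd beta (11), plus even alpha (3) x even beta (11): 4*11 + 3*11 = 77.
Total: 77 irreducible-character components + 1 reducible (abelian) component = 78.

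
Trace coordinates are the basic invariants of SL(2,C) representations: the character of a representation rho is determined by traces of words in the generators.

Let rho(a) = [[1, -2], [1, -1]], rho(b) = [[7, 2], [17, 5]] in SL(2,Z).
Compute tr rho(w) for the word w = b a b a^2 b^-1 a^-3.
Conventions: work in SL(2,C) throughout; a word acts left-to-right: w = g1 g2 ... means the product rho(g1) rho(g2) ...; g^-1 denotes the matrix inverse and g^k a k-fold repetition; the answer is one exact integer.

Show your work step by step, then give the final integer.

rho(b) = [[7, 2], [17, 5]]
... * rho(a) = [[1, -2], [1, -1]]  ->  [[9, -16], [22, -39]]
... * rho(b) = [[7, 2], [17, 5]]  ->  [[-209, -62], [-509, -151]]
... * rho(a) = [[1, -2], [1, -1]]  ->  [[-271, 480], [-660, 1169]]
... * rho(a) = [[1, -2], [1, -1]]  ->  [[209, 62], [509, 151]]
... * rho(b^-1) = [[5, -2], [-17, 7]]  ->  [[-9, 16], [-22, 39]]
... * rho(a^-1) = [[-1, 2], [-1, 1]]  ->  [[-7, -2], [-17, -5]]
... * rho(a^-1) = [[-1, 2], [-1, 1]]  ->  [[9, -16], [22, -39]]
... * rho(a^-1) = [[-1, 2], [-1, 1]]  ->  [[7, 2], [17, 5]]
tr = 7 + 5 = 12

12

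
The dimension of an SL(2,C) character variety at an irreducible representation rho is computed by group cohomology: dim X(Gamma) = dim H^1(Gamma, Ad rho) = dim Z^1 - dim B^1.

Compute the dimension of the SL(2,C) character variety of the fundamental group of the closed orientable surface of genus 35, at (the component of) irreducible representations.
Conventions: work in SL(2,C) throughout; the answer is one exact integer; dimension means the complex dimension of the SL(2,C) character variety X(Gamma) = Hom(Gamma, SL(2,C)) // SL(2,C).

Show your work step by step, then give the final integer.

The genus-35 surface group: 2g = 70 generators, one relator prod [a_i, b_i].
Before the relator condition, cocycle space has dim 3*70 = 210.
H^2 = coker(d_2) is dual to H^0 = 0 at irreducible rho (Poincare duality), so d_2 is onto: dim Z^1 = 207.
Coboundaries contribute dim B^1 = 3 (injective at irreducible rho).
dim X = dim H^1 = 207 - 3 = 204.

204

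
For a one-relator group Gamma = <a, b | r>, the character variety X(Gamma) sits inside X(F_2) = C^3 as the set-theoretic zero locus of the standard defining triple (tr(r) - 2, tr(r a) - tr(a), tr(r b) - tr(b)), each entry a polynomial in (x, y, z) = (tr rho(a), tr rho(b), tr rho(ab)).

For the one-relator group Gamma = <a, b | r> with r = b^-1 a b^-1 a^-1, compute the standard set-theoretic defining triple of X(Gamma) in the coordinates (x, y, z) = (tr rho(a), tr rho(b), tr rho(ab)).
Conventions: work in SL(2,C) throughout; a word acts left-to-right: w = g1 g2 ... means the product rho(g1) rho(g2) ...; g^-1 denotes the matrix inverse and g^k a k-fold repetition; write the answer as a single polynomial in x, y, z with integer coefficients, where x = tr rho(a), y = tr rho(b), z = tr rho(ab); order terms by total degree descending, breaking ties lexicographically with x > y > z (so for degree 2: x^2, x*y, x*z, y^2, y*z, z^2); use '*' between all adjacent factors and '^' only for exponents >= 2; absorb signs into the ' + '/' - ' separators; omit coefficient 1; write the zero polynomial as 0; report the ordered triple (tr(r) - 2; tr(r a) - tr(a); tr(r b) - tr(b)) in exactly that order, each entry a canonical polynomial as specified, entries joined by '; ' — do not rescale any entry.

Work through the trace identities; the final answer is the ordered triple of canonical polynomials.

x*y*z - x^2 - z^2; x*y^2 - y*z - 2*x; 0

tr(a b^-1) = tr(a)*tr(b) - tr(a b) = x*y - z
apply: tr(b^-1 a b^-1) = tr(a b^-1)*tr(b) - tr(a) = x*y^2 - y*z - x
apply: tr(a^2) = tr(a)*tr(a) - tr(1) = x^2 - 2
tr(a^2 b) = tr(a)*tr(b a) - tr(b) = x*z - y
tr(a b^-1 a) = tr(a^2)*tr(b) - tr(a^2 b) = x^2*y - x*z - y
apply: tr(a b a b) = tr(a b)*tr(a b) - tr(1)   [split at repeated a] = z^2 - 2
tr(a b^-1 a b) = tr(a b a)*tr(b) - tr(a b a b) = x*y*z - y^2 - z^2 + 2
tr(b^-1 a b^-1 a) = tr(a b^-1 a)*tr(b) - tr(a b^-1 a b) = x^2*y^2 - 2*x*y*z + z^2 - 2
tr(b^-1 a b^-1 a^-1) = tr(b^-1 a b^-1)*tr(a) - tr(b^-1 a b^-1 a) = x*y*z - x^2 - z^2 + 2
assemble the triple (tr(r) - 2; tr(r a) - x; tr(r b) - y)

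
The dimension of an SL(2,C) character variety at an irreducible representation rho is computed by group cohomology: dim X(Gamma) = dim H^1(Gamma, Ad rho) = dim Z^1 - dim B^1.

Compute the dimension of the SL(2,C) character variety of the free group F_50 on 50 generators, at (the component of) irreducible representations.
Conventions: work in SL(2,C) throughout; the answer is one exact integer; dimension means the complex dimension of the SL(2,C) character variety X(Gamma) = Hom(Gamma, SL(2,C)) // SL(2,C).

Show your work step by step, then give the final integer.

147

Here Gamma is free of rank 50 — no relator constrains a cocycle.
Z^1(Gamma, Ad rho) = (sl_2)^50: a cocycle is a free choice of one sl_2 vector per generator, so dim Z^1 = 3*50 = 150.
At an irreducible rho the centralizer of the image in sl_2 is 0, so the coboundary map sl_2 -> Z^1 is injective: dim B^1 = 3.
dim H^1 = 150 - 3 = 147, which is dim X.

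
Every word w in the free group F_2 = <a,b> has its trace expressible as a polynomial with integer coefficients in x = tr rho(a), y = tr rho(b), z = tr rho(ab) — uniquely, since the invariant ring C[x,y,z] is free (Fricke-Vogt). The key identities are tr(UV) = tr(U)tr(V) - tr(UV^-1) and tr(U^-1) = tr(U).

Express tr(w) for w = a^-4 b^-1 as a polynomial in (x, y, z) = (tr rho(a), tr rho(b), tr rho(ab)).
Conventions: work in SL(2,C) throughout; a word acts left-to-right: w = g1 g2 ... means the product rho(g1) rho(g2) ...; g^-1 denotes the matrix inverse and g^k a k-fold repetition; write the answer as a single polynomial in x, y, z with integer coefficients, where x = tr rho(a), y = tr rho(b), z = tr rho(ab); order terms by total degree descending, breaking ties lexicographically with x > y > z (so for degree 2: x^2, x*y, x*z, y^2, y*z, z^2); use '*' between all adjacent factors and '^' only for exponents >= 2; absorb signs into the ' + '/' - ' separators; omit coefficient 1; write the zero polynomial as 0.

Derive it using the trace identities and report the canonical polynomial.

x^3*z - x^2*y - 2*x*z + y

tr(a^-1) = tr(a) = x
so tr(a^-1 b) = tr(b) * tr(a) - tr(b a)   [inverse elimination on a] = x*y - z
reduce: tr(b^-1 a^-1) = tr(a^-1) * tr(b) - tr(a^-1 b)   [inverse elimination on b] = z
reduce: tr(a^-1 b^-1 a^-1) = tr(b^-1 a^-1) * tr(a) - tr(b^-1)   [inverse elimination on a] = x*z - y
reduce: tr(a^-1 b^-1 a^-2) = tr(a^-1 b^-1 a^-1) * tr(a) - tr(a^-1 b^-1)   [inverse elimination on a] = x^2*z - x*y - z
so tr(a^-4 b^-1) = tr(a^-1 b^-1 a^-2) * tr(a) - tr(a^-1 b^-1 a^-1)   [inverse elimination on a] = x^3*z - x^2*y - 2*x*z + y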